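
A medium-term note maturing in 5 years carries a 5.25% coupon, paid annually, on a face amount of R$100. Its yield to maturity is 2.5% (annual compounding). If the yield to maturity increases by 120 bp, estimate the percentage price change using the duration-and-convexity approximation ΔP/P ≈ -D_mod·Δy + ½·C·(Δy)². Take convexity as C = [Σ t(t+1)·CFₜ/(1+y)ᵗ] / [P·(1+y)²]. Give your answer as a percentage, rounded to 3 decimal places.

-5.153%

With y = 0.025:
  t   CF        PV=CF/(1+0.025)^t    t·PV        t(t+1)·PV
  1         5.25         5.1220         5.1220          10.2439
  2         5.25         4.9970         9.9941          29.9822
  3         5.25         4.8751        14.6254          58.5018
  4         5.25         4.7562        19.0250          95.1248
  5       105.25        93.0257       465.1283       2,790.7699
  Σ                    112.7760       513.8947       2,984.6225
P = 112.7760; D_Mac = 4.55677 yrs; D_mod = 4.44563 yrs; C = 25.18981.
Duration effect: -4.44563 × (+0.012) = -0.053348
Convexity effect: 0.5 × 25.18981 × (0.012)² = +0.0018137
ΔP/P ≈ -0.053348 + 0.0018137 = -0.051534 = -5.1534%.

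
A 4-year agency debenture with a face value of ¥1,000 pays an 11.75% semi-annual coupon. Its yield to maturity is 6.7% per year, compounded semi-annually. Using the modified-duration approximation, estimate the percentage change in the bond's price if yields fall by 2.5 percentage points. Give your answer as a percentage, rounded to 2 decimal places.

+8.14%

Periodic yield y = 0.0335. Modified duration first:
  t   CF        PV=CF/(1+0.0335)^t    t·PV
  1        58.75        56.8457        56.8457
  2        58.75        55.0031       110.0061
  3        58.75        53.2202       159.6606
  4        58.75        51.4951       205.9804
  5        58.75        49.8259       249.1297
  6        58.75        48.2109       289.2652
  7        58.75        46.6482       326.5371
  8     1,058.75       813.4101     6,507.2810
  Σ                  1,174.6591     7,904.7058
P = 1,174.6591; D_Mac = 6.72936 half-year periods = 3.36468 yrs; D_mod = 3.36468/(1+0.0335) = 3.25562 yrs.
ΔP/P ≈ -D_mod · Δy = -3.25562 × (-0.025) = +0.081390 = +8.1390%.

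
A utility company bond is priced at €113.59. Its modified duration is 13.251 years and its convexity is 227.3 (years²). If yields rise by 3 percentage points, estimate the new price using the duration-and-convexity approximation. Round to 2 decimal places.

Duration effect: -D_mod·Δy = -13.251 × (+0.03) = -0.397530
Convexity effect: ½·C·(Δy)² = 0.5 × 227.3 × (0.03)² = +0.1022850
ΔP/P ≈ -0.397530 + 0.1022850 = -0.295245
New price ≈ 113.59 × (1 - 0.295245) = 80.05312045.

€80.05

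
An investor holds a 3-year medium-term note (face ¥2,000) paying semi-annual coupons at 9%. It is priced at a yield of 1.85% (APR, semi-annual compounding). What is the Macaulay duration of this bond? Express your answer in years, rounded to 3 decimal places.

2.726 years

Periodic yield y = 0.00925. Discount each cash flow and weight by its period:
  t   CF        PV=CF/(1+0.00925)^t    t·PV
  1        90.00        89.1751        89.1751
  2        90.00        88.3578       176.7156
  3        90.00        87.5480       262.6440
  4        90.00        86.7456       346.9824
  5        90.00        85.9506       429.7528
  6     2,090.00     1,977.6696    11,866.0176
  Σ                  2,415.4467    13,171.2876
Price P = Σ PV = 2,415.4467.
Macaulay duration = Σ(t·PV) / P = 13,171.2876 / 2,415.4467 = 5.45294 half-year periods.
In years: 5.45294 / 2 = 2.72647 years.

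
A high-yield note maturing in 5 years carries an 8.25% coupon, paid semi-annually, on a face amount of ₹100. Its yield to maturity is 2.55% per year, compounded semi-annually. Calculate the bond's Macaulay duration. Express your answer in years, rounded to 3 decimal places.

Periodic yield y = 0.01275. Discount each cash flow and weight by its period:
  t   CF        PV=CF/(1+0.01275)^t    t·PV
  1        4.125         4.0731         4.0731
  2        4.125         4.0218         8.0436
  3        4.125         3.9712        11.9135
  4        4.125         3.9212        15.6847
  5        4.125         3.8718        19.3590
  6        4.125         3.8231        22.9383
  7        4.125         3.7749        26.4245
  8        4.125         3.7274        29.8192
  9        4.125         3.6805        33.1243
  10     104.125        91.7345       917.3446
  Σ                    126.5993     1,088.7246
Price P = Σ PV = 126.5993.
Macaulay duration = Σ(t·PV) / P = 1,088.7246 / 126.5993 = 8.59977 half-year periods.
In years: 8.59977 / 2 = 4.29988 years.

4.300 years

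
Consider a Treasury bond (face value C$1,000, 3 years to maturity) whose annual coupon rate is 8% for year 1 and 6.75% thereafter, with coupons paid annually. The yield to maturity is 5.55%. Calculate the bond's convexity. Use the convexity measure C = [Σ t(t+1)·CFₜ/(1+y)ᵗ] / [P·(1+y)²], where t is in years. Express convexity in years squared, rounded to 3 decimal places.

9.807

With y = 0.0555:
  t   CF        PV=CF/(1+0.0555)^t    t·PV        t(t+1)·PV
  1        80.00        75.7935        75.7935         151.5869
  2        67.50        60.5881       121.1762         363.5286
  3     1,067.50       907.8063     2,723.4188      10,893.6751
  Σ                  1,044.1878     2,920.3884      11,408.7906
P = 1,044.1878.
Convexity = Σ t(t+1)·PV / [P·(1+y)²] = 11,408.7906 / (1,044.1878 × 1.114080) = 9.80719.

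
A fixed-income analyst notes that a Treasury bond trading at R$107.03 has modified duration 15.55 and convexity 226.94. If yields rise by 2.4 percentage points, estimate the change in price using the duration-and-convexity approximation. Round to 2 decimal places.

-R$32.95

Duration effect: -D_mod·Δy = -15.55 × (+0.024) = -0.373200
Convexity effect: ½·C·(Δy)² = 0.5 × 226.94 × (0.024)² = +0.06535872
ΔP/P ≈ -0.373200 + 0.06535872 = -0.30784128
ΔP ≈ 107.03 × (-0.30784128) = -32.9482521984.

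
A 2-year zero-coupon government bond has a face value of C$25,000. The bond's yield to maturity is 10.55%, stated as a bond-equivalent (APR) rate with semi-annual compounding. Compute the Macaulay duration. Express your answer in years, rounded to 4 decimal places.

2.0000 years

A zero-coupon bond has a single cash flow at maturity, so its Macaulay duration equals its maturity: 2 years.
(Equivalently: 4 semi-annual periods ÷ 2 = 2 years.)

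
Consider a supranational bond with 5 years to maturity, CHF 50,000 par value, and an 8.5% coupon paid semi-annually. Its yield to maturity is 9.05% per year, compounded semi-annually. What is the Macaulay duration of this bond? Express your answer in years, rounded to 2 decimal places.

4.17 years

Periodic yield y = 0.04525. Discount each cash flow and weight by its period:
  t   CF        PV=CF/(1+0.04525)^t    t·PV
  1     2,125.00     2,033.0065     2,033.0065
  2     2,125.00     1,944.9954     3,889.9908
  3     2,125.00     1,860.7945     5,582.3834
  4     2,125.00     1,780.2387     7,120.9547
  5     2,125.00     1,703.1702     8,515.8511
  6     2,125.00     1,629.4381     9,776.6288
  7     2,125.00     1,558.8980    10,912.2860
  8     2,125.00     1,491.4116    11,931.2930
  9     2,125.00     1,426.8468    12,841.6213
  10   52,125.00    33,484.5376   334,845.3758
  Σ                 48,913.3374   407,449.3914
Price P = Σ PV = 48,913.3374.
Macaulay duration = Σ(t·PV) / P = 407,449.3914 / 48,913.3374 = 8.33003 half-year periods.
In years: 8.33003 / 2 = 4.16501 years.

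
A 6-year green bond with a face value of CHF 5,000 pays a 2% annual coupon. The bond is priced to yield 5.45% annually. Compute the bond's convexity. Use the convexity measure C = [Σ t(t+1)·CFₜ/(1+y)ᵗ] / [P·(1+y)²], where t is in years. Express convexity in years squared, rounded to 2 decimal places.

With y = 0.0545:
  t   CF        PV=CF/(1+0.0545)^t    t·PV        t(t+1)·PV
  1       100.00        94.8317        94.8317         189.6633
  2       100.00        89.9305       179.8609         539.5828
  3       100.00        85.2826       255.8477       1,023.3908
  4       100.00        80.8749       323.4995       1,617.4977
  5       100.00        76.6950       383.4750       2,300.8501
  6     5,100.00     3,709.2890    22,255.7340     155,790.1380
  Σ                  4,136.9036    23,493.2488     161,461.1227
P = 4,136.9036.
Convexity = Σ t(t+1)·PV / [P·(1+y)²] = 161,461.1227 / (4,136.9036 × 1.111970) = 35.09938.

35.10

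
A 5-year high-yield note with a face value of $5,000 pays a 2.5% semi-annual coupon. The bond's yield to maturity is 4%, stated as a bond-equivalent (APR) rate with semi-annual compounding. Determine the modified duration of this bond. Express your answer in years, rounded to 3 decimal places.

Periodic yield y = 0.02. First find Macaulay duration:
  t   CF        PV=CF/(1+0.02)^t    t·PV
  1        62.50        61.2745        61.2745
  2        62.50        60.0730       120.1461
  3        62.50        58.8951       176.6854
  4        62.50        57.7403       230.9614
  5        62.50        56.6082       283.0409
  6        62.50        55.4982       332.9893
  7        62.50        54.4100       380.8701
  8        62.50        53.3431       426.7452
  9        62.50        52.2972       470.6748
  10    5,062.50     4,153.0133    41,530.1327
  Σ                  4,663.1531    44,013.5203
P = 4,663.1531; Macaulay duration = 44,013.5203 / 4,663.1531 = 9.43858 half-year periods = 4.71929 years.
Modified duration = D_Mac / (1 + y) = 4.71929 / 1.02 = 4.62675 years.

4.627 years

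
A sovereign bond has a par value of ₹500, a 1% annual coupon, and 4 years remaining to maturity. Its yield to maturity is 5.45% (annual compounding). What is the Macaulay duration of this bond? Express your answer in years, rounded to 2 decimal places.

3.93 years

Periodic yield y = 0.0545. Discount each cash flow and weight by its year:
  t   CF        PV=CF/(1+0.0545)^t    t·PV
  1         5.00         4.7416         4.7416
  2         5.00         4.4965         8.9930
  3         5.00         4.2641        12.7924
  4       505.00       408.4182     1,633.6726
  Σ                    421.9204     1,660.1996
Price P = Σ PV = 421.9204.
Macaulay duration = Σ(t·PV) / P = 1,660.1996 / 421.9204 = 3.93486 years.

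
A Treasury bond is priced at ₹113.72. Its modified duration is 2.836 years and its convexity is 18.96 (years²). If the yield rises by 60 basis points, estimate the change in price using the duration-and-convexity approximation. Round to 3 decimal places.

-₹1.896

Duration effect: -D_mod·Δy = -2.836 × (+0.006) = -0.017016
Convexity effect: ½·C·(Δy)² = 0.5 × 18.96 × (0.006)² = +0.00034128
ΔP/P ≈ -0.017016 + 0.00034128 = -0.01667472
ΔP ≈ 113.72 × (-0.01667472) = -1.8962491584.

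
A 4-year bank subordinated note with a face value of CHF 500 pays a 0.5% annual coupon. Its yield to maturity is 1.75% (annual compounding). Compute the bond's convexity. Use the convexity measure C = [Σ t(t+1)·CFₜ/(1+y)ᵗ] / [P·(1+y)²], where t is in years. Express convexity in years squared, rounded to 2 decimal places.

19.12

With y = 0.0175:
  t   CF        PV=CF/(1+0.0175)^t    t·PV        t(t+1)·PV
  1         2.50         2.4570         2.4570           4.9140
  2         2.50         2.4147         4.8295          14.4885
  3         2.50         2.3732         7.1196          28.4786
  4       502.50       468.8116     1,875.2466       9,376.2330
  Σ                    476.0566     1,889.6527       9,424.1140
P = 476.0566.
Convexity = Σ t(t+1)·PV / [P·(1+y)²] = 9,424.1140 / (476.0566 × 1.035306) = 19.12111.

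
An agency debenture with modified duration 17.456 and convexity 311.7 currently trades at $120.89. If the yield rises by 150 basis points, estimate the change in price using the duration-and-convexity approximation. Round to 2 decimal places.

Duration effect: -D_mod·Δy = -17.456 × (+0.015) = -0.261840
Convexity effect: ½·C·(Δy)² = 0.5 × 311.7 × (0.015)² = +0.03506625
ΔP/P ≈ -0.261840 + 0.03506625 = -0.22677375
ΔP ≈ 120.89 × (-0.22677375) = -27.4146786375.

-$27.41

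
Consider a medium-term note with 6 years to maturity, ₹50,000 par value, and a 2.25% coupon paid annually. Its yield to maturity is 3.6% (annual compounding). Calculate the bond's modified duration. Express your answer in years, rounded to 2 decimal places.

5.47 years

Periodic yield y = 0.036. First find Macaulay duration:
  t   CF        PV=CF/(1+0.036)^t    t·PV
  1     1,125.00     1,085.9073     1,085.9073
  2     1,125.00     1,048.1731     2,096.3462
  3     1,125.00     1,011.7501     3,035.2503
  4     1,125.00       976.5928     3,906.3710
  5     1,125.00       942.6571     4,713.2855
  6    51,125.00    41,349.9309   248,099.5856
  Σ                 46,415.0113   262,936.7461
P = 46,415.0113; Macaulay duration = 262,936.7461 / 46,415.0113 = 5.66491 years.
Modified duration = D_Mac / (1 + y) = 5.66491 / 1.036 = 5.46806 years.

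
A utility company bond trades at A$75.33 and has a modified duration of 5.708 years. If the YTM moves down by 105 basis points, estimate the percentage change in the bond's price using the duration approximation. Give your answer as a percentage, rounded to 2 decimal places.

Duration approximation: ΔP/P ≈ -D_mod · Δy = -5.708 × (-0.0105) = +0.059934.
As a percentage: +5.9934%.

+5.99%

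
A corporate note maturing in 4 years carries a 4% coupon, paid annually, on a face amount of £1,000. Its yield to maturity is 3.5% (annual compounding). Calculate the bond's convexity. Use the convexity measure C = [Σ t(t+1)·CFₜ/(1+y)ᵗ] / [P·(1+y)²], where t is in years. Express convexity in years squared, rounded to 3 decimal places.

With y = 0.035:
  t   CF        PV=CF/(1+0.035)^t    t·PV        t(t+1)·PV
  1        40.00        38.6473        38.6473          77.2947
  2        40.00        37.3404        74.6809         224.0426
  3        40.00        36.0777       108.2331         432.9325
  4     1,040.00       906.2999     3,625.1997      18,125.9983
  Σ                  1,018.3654     3,846.7610      18,860.2681
P = 1,018.3654.
Convexity = Σ t(t+1)·PV / [P·(1+y)²] = 18,860.2681 / (1,018.3654 × 1.071225) = 17.28875.

17.289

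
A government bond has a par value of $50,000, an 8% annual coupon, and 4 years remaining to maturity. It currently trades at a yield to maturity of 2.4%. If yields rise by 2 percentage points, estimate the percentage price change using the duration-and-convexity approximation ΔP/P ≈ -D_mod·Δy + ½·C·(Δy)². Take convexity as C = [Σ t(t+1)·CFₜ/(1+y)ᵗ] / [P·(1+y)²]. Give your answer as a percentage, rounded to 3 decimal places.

With y = 0.024:
  t   CF        PV=CF/(1+0.024)^t    t·PV        t(t+1)·PV
  1     4,000.00     3,906.2500     3,906.2500       7,812.5000
  2     4,000.00     3,814.6973     7,629.3945      22,888.1836
  3     4,000.00     3,725.2903    11,175.8709      44,703.4836
  4    54,000.00    49,112.7139   196,450.8556     982,254.2779
  Σ                 60,558.9515   219,162.3710   1,057,658.4451
P = 60,558.9515; D_Mac = 3.61899 yrs; D_mod = 3.53417 yrs; C = 16.65586.
Duration effect: -3.53417 × (+0.02) = -0.070683
Convexity effect: 0.5 × 16.65586 × (0.02)² = +0.0033312
ΔP/P ≈ -0.070683 + 0.0033312 = -0.067352 = -6.7352%.

-6.735%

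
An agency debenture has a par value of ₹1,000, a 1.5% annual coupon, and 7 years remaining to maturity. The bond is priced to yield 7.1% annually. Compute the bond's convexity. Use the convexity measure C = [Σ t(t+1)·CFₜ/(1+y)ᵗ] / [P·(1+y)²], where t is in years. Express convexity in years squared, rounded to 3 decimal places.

45.363

With y = 0.071:
  t   CF        PV=CF/(1+0.071)^t    t·PV        t(t+1)·PV
  1        15.00        14.0056        14.0056          28.0112
  2        15.00        13.0771        26.1543          78.4628
  3        15.00        12.2102        36.6306         146.5224
  4        15.00        11.4007        45.6030         228.0150
  5        15.00        10.6450        53.2248         319.3487
  6        15.00         9.9393        59.6356         417.4493
  7     1,015.00       627.9712     4,395.7986      35,166.3888
  Σ                    699.2491     4,631.0525      36,384.1982
P = 699.2491.
Convexity = Σ t(t+1)·PV / [P·(1+y)²] = 36,384.1982 / (699.2491 × 1.147041) = 45.36302.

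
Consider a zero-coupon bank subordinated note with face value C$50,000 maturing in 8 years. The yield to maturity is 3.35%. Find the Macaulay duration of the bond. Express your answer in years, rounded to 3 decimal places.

A zero-coupon bond has a single cash flow at maturity, so its Macaulay duration equals its maturity: 8 years.

8.000 years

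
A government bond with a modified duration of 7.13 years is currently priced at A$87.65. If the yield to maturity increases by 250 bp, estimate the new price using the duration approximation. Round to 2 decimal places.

A$72.03

Duration approximation: ΔP/P ≈ -D_mod · Δy = -7.13 × (+0.025) = -0.178250.
New price ≈ 87.65 × (1 - 0.178250) = 72.0263875.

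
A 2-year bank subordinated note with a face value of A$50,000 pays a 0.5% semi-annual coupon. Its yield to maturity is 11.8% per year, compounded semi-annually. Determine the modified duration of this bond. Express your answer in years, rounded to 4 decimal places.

Periodic yield y = 0.059. First find Macaulay duration:
  t   CF        PV=CF/(1+0.059)^t    t·PV
  1       125.00       118.0359       118.0359
  2       125.00       111.4598       222.9195
  3       125.00       105.2500       315.7500
  4    50,125.00    39,853.8742   159,415.4967
  Σ                 40,188.6198   160,072.2021
P = 40,188.6198; Macaulay duration = 160,072.2021 / 40,188.6198 = 3.98302 half-year periods = 1.99151 years.
Modified duration = D_Mac / (1 + y) = 1.99151 / 1.059 = 1.88056 years.

1.8806 years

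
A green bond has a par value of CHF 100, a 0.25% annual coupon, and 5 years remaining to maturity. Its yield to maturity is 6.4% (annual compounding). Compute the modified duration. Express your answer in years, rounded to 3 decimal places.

Periodic yield y = 0.064. First find Macaulay duration:
  t   CF        PV=CF/(1+0.064)^t    t·PV
  1         0.25         0.2350         0.2350
  2         0.25         0.2208         0.4417
  3         0.25         0.2075         0.6226
  4         0.25         0.1951         0.7802
  5       100.25        73.5150       367.5752
  Σ                     74.3734       369.6547
P = 74.3734; Macaulay duration = 369.6547 / 74.3734 = 4.97025 years.
Modified duration = D_Mac / (1 + y) = 4.97025 / 1.064 = 4.67129 years.

4.671 years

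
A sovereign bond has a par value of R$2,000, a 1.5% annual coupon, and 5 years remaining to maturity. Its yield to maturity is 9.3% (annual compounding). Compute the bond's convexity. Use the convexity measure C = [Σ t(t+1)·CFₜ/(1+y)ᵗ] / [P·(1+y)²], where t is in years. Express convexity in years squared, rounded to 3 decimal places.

23.917

With y = 0.093:
  t   CF        PV=CF/(1+0.093)^t    t·PV        t(t+1)·PV
  1        30.00        27.4474        27.4474          54.8948
  2        30.00        25.1120        50.2240         150.6719
  3        30.00        22.9753        68.9258         275.7033
  4        30.00        21.0204        84.0815         420.4076
  5     2,030.00     1,301.3533     6,506.7667      39,040.5999
  Σ                  1,397.9084     6,737.4454      39,942.2776
P = 1,397.9084.
Convexity = Σ t(t+1)·PV / [P·(1+y)²] = 39,942.2776 / (1,397.9084 × 1.194649) = 23.91739.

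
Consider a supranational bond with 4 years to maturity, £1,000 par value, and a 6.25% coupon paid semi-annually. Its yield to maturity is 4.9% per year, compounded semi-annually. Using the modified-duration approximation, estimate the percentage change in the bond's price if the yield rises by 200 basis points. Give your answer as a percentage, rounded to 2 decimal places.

-7.05%

Periodic yield y = 0.0245. Modified duration first:
  t   CF        PV=CF/(1+0.0245)^t    t·PV
  1        31.25        30.5027        30.5027
  2        31.25        29.7732        59.5465
  3        31.25        29.0612        87.1837
  4        31.25        28.3663       113.4651
  5        31.25        27.6879       138.4396
  6        31.25        27.0258       162.1547
  7        31.25        26.3795       184.6564
  8     1,031.25       849.7052     6,797.6413
  Σ                  1,048.5018     7,573.5899
P = 1,048.5018; D_Mac = 7.22325 half-year periods = 3.61162 yrs; D_mod = 3.61162/(1+0.0245) = 3.52526 yrs.
ΔP/P ≈ -D_mod · Δy = -3.52526 × (+0.02) = -0.070505 = -7.0505%.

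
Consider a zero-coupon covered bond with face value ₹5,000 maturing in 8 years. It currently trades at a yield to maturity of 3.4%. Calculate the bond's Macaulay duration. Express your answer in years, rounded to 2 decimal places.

8.00 years

A zero-coupon bond has a single cash flow at maturity, so its Macaulay duration equals its maturity: 8 years.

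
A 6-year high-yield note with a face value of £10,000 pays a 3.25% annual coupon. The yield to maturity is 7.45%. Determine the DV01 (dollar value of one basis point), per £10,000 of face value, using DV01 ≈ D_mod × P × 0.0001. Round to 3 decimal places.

£4.096

Periodic yield y = 0.0745.
  t   CF        PV=CF/(1+0.0745)^t    t·PV
  1       325.00       302.4663       302.4663
  2       325.00       281.4949       562.9898
  3       325.00       261.9776       785.9327
  4       325.00       243.8135       975.2538
  5       325.00       226.9088     1,134.5438
  6    10,325.00     6,708.9034    40,253.4207
  Σ                  8,025.5644    44,014.6070
P = 8,025.5644; D_Mac = 5.48430 yrs; D_mod = 5.10405 yrs.
DV01 ≈ 5.10405 × 8,025.5644 × 0.0001 = 4.096287.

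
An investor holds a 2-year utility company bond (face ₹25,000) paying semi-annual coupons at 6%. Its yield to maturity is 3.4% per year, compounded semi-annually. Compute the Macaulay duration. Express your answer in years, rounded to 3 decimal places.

1.917 years

Periodic yield y = 0.017. Discount each cash flow and weight by its period:
  t   CF        PV=CF/(1+0.017)^t    t·PV
  1       750.00       737.4631       737.4631
  2       750.00       725.1358     1,450.2716
  3       750.00       713.0146     2,139.0437
  4    25,750.00    24,070.9606    96,283.8423
  Σ                 26,246.5741   100,610.6208
Price P = Σ PV = 26,246.5741.
Macaulay duration = Σ(t·PV) / P = 100,610.6208 / 26,246.5741 = 3.83329 half-year periods.
In years: 3.83329 / 2 = 1.91664 years.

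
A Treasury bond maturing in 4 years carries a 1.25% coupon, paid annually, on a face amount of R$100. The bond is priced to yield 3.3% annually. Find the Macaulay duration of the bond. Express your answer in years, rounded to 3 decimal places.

3.923 years

Periodic yield y = 0.033. Discount each cash flow and weight by its year:
  t   CF        PV=CF/(1+0.033)^t    t·PV
  1         1.25         1.2101         1.2101
  2         1.25         1.1714         2.3428
  3         1.25         1.1340         3.4020
  4       101.25        88.9188       355.6753
  Σ                     92.4343       362.6302
Price P = Σ PV = 92.4343.
Macaulay duration = Σ(t·PV) / P = 362.6302 / 92.4343 = 3.92311 years.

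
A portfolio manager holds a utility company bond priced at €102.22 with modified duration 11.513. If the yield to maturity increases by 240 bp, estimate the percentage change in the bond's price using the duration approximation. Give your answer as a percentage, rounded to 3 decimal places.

Duration approximation: ΔP/P ≈ -D_mod · Δy = -11.513 × (+0.024) = -0.276312.
As a percentage: -27.6312%.

-27.631%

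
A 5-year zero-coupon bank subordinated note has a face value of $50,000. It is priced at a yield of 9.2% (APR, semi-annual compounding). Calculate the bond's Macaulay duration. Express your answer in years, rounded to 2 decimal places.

5.00 years

A zero-coupon bond has a single cash flow at maturity, so its Macaulay duration equals its maturity: 5 years.
(Equivalently: 10 semi-annual periods ÷ 2 = 5 years.)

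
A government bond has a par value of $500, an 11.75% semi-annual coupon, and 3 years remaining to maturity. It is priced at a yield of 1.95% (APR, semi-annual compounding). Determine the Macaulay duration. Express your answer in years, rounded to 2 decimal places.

Periodic yield y = 0.00975. Discount each cash flow and weight by its period:
  t   CF        PV=CF/(1+0.00975)^t    t·PV
  1       29.375        29.0914        29.0914
  2       29.375        28.8105        57.6209
  3       29.375        28.5323        85.5968
  4       29.375        28.2568       113.0271
  5       29.375        27.9839       139.9196
  6      529.375       499.4365     2,996.6188
  Σ                    642.1112     3,421.8746
Price P = Σ PV = 642.1112.
Macaulay duration = Σ(t·PV) / P = 3,421.8746 / 642.1112 = 5.32910 half-year periods.
In years: 5.32910 / 2 = 2.66455 years.

2.66 years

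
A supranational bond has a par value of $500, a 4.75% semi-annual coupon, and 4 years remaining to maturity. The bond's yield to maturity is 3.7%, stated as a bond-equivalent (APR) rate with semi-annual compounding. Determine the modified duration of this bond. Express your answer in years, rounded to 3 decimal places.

3.630 years

Periodic yield y = 0.0185. First find Macaulay duration:
  t   CF        PV=CF/(1+0.0185)^t    t·PV
  1       11.875        11.6593        11.6593
  2       11.875        11.4475        22.8950
  3       11.875        11.2396        33.7188
  4       11.875        11.0354        44.1417
  5       11.875        10.8350        54.1749
  6       11.875        10.6382        63.8291
  7       11.875        10.4450        73.1147
  8      511.875       442.0543     3,536.4347
  Σ                    519.3543     3,839.9682
P = 519.3543; Macaulay duration = 3,839.9682 / 519.3543 = 7.39374 half-year periods = 3.69687 years.
Modified duration = D_Mac / (1 + y) = 3.69687 / 1.0185 = 3.62972 years.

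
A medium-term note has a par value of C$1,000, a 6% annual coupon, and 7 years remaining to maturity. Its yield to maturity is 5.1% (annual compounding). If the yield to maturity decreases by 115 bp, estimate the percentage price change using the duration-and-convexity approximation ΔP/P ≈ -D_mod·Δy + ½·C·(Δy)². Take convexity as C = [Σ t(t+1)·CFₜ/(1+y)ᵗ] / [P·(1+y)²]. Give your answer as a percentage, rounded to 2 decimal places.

With y = 0.051:
  t   CF        PV=CF/(1+0.051)^t    t·PV        t(t+1)·PV
  1        60.00        57.0885        57.0885         114.1770
  2        60.00        54.3183       108.6365         325.9095
  3        60.00        51.6825       155.0474         620.1894
  4        60.00        49.1745       196.6982         983.4910
  5        60.00        46.7883       233.9417       1,403.6503
  6        60.00        44.5179       267.1076       1,869.7530
  7     1,060.00       748.3191     5,238.2340      41,905.8718
  Σ                  1,051.8892     6,256.7538      47,223.0420
P = 1,051.8892; D_Mac = 5.94811 yrs; D_mod = 5.65948 yrs; C = 40.64233.
Duration effect: -5.65948 × (-0.0115) = +0.065084
Convexity effect: 0.5 × 40.64233 × (-0.0115)² = +0.0026875
ΔP/P ≈ +0.065084 + 0.0026875 = +0.067771 = +6.7771%.

+6.78%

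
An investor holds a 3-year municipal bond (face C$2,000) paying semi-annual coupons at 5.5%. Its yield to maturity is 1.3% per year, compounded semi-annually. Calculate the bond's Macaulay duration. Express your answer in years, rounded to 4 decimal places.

Periodic yield y = 0.0065. Discount each cash flow and weight by its period:
  t   CF        PV=CF/(1+0.0065)^t    t·PV
  1        55.00        54.6448        54.6448
  2        55.00        54.2919       108.5838
  3        55.00        53.9413       161.8239
  4        55.00        53.5929       214.3718
  5        55.00        53.2468       266.2342
  6     2,055.00     1,976.6472    11,859.8829
  Σ                  2,246.3649    12,665.5413
Price P = Σ PV = 2,246.3649.
Macaulay duration = Σ(t·PV) / P = 12,665.5413 / 2,246.3649 = 5.63824 half-year periods.
In years: 5.63824 / 2 = 2.81912 years.

2.8191 years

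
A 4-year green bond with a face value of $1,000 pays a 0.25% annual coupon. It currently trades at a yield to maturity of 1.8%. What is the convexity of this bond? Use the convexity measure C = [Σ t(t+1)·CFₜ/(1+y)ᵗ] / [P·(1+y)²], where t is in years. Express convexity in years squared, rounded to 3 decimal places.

With y = 0.018:
  t   CF        PV=CF/(1+0.018)^t    t·PV        t(t+1)·PV
  1         2.50         2.4558         2.4558           4.9116
  2         2.50         2.4124         4.8247          14.4742
  3         2.50         2.3697         7.1092          28.4366
  4     1,002.50       933.4547     3,733.8190      18,669.0950
  Σ                    940.6926     3,748.2087      18,716.9174
P = 940.6926.
Convexity = Σ t(t+1)·PV / [P·(1+y)²] = 18,716.9174 / (940.6926 × 1.036324) = 19.19955.

19.200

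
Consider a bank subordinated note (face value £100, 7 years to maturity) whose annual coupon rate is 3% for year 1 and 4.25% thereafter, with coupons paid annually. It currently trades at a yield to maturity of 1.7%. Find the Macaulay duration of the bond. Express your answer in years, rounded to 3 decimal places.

Periodic yield y = 0.017. Discount each cash flow and weight by its year:
  t   CF        PV=CF/(1+0.017)^t    t·PV
  1         3.00         2.9499         2.9499
  2         4.25         4.1091         8.2182
  3         4.25         4.0404        12.1212
  4         4.25         3.9729        15.8915
  5         4.25         3.9065        19.5323
  6         4.25         3.8412        23.0470
  7       104.25        92.6466       648.5261
  Σ                    115.4665       730.2862
Price P = Σ PV = 115.4665.
Macaulay duration = Σ(t·PV) / P = 730.2862 / 115.4665 = 6.32466 years.

6.325 years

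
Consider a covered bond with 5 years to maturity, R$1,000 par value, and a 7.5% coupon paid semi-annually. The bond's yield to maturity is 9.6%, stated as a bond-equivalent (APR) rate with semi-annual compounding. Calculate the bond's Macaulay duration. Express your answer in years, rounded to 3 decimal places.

4.222 years

Periodic yield y = 0.048. Discount each cash flow and weight by its period:
  t   CF        PV=CF/(1+0.048)^t    t·PV
  1        37.50        35.7824        35.7824
  2        37.50        34.1436        68.2871
  3        37.50        32.5797        97.7392
  4        37.50        31.0875       124.3501
  5        37.50        29.6637       148.3183
  6        37.50        28.3050       169.8302
  7        37.50        27.0086       189.0603
  8        37.50        25.7716       206.1726
  9        37.50        24.5912       221.3208
  10    1,037.50       649.1952     6,491.9517
  Σ                    918.1285     7,752.8127
Price P = Σ PV = 918.1285.
Macaulay duration = Σ(t·PV) / P = 7,752.8127 / 918.1285 = 8.44415 half-year periods.
In years: 8.44415 / 2 = 4.22207 years.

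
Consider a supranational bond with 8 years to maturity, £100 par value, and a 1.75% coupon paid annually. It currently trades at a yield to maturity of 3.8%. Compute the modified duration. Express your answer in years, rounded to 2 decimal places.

7.22 years

Periodic yield y = 0.038. First find Macaulay duration:
  t   CF        PV=CF/(1+0.038)^t    t·PV
  1         1.75         1.6859         1.6859
  2         1.75         1.6242         3.2484
  3         1.75         1.5648         4.6943
  4         1.75         1.5075         6.0299
  5         1.75         1.4523         7.2614
  6         1.75         1.3991         8.3947
  7         1.75         1.3479         9.4353
  8       101.75        75.5015       604.0120
  Σ                     86.0832       644.7619
P = 86.0832; Macaulay duration = 644.7619 / 86.0832 = 7.48999 years.
Modified duration = D_Mac / (1 + y) = 7.48999 / 1.038 = 7.21579 years.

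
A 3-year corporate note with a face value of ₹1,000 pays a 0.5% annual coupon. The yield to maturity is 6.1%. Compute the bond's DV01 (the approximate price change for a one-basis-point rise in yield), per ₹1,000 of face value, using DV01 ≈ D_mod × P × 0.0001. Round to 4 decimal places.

₹0.2392

Periodic yield y = 0.061.
  t   CF        PV=CF/(1+0.061)^t    t·PV
  1         5.00         4.7125         4.7125
  2         5.00         4.4416         8.8832
  3     1,005.00       841.4337     2,524.3011
  Σ                    850.5878     2,537.8969
P = 850.5878; D_Mac = 2.98370 yrs; D_mod = 2.81216 yrs.
DV01 ≈ 2.81216 × 850.5878 × 0.0001 = 0.239199.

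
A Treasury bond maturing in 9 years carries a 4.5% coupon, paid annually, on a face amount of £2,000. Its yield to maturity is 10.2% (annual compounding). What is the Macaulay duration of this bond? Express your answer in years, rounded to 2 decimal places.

Periodic yield y = 0.102. Discount each cash flow and weight by its year:
  t   CF        PV=CF/(1+0.102)^t    t·PV
  1        90.00        81.6697        81.6697
  2        90.00        74.1104       148.2209
  3        90.00        67.2508       201.7525
  4        90.00        61.0262       244.1047
  5        90.00        55.3777       276.8883
  6        90.00        50.2520       301.5117
  7        90.00        45.6007       319.2048
  8        90.00        41.3799       331.0394
  9     2,090.00       871.9909     7,847.9178
  Σ                  1,348.6582     9,752.3097
Price P = Σ PV = 1,348.6582.
Macaulay duration = Σ(t·PV) / P = 9,752.3097 / 1,348.6582 = 7.23112 years.

7.23 years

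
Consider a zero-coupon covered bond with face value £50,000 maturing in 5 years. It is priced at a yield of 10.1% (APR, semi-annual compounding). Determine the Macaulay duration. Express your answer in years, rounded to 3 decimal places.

A zero-coupon bond has a single cash flow at maturity, so its Macaulay duration equals its maturity: 5 years.
(Equivalently: 10 semi-annual periods ÷ 2 = 5 years.)

5.000 years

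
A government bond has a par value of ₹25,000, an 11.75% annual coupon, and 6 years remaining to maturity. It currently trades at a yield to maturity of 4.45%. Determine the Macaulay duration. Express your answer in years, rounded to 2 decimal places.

4.84 years

Periodic yield y = 0.0445. Discount each cash flow and weight by its year:
  t   CF        PV=CF/(1+0.0445)^t    t·PV
  1     2,937.50     2,812.3504     2,812.3504
  2     2,937.50     2,692.5327     5,385.0654
  3     2,937.50     2,577.8197     7,733.4592
  4     2,937.50     2,467.9940     9,871.9760
  5     2,937.50     2,362.8473    11,814.2364
  6    27,937.50    21,514.7783   129,088.6696
  Σ                 34,428.3224   166,705.7570
Price P = Σ PV = 34,428.3224.
Macaulay duration = Σ(t·PV) / P = 166,705.7570 / 34,428.3224 = 4.84211 years.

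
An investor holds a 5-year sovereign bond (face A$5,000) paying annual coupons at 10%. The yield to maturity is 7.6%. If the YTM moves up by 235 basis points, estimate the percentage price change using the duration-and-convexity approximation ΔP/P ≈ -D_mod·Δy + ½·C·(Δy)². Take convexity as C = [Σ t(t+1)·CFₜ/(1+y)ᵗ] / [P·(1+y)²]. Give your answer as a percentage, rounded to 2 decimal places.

-8.63%

With y = 0.076:
  t   CF        PV=CF/(1+0.076)^t    t·PV        t(t+1)·PV
  1       500.00       464.6840       464.6840         929.3680
  2       500.00       431.8625       863.7249       2,591.1748
  3       500.00       401.3592     1,204.0775       4,816.3100
  4       500.00       373.0104     1,492.0415       7,460.2076
  5     5,500.00     3,813.3032    19,066.5158     114,399.0947
  Σ                  5,484.2192    23,091.0438     130,196.1552
P = 5,484.2192; D_Mac = 4.21045 yrs; D_mod = 3.91306 yrs; C = 20.50495.
Duration effect: -3.91306 × (+0.0235) = -0.091957
Convexity effect: 0.5 × 20.50495 × (0.0235)² = +0.0056619
ΔP/P ≈ -0.091957 + 0.0056619 = -0.086295 = -8.6295%.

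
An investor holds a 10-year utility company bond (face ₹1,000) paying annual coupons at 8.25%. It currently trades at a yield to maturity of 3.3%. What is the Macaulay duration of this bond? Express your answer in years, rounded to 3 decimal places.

Periodic yield y = 0.033. Discount each cash flow and weight by its year:
  t   CF        PV=CF/(1+0.033)^t    t·PV
  1        82.50        79.8645        79.8645
  2        82.50        77.3131       154.6263
  3        82.50        74.8433       224.5299
  4        82.50        72.4524       289.8095
  5        82.50        70.1378       350.6892
  6        82.50        67.8972       407.3833
  7        82.50        65.7282       460.0974
  8        82.50        63.6285       509.0276
  9        82.50        61.5958       554.3621
  10    1,082.50       782.3925     7,823.9252
  Σ                  1,415.8533    10,854.3150
Price P = Σ PV = 1,415.8533.
Macaulay duration = Σ(t·PV) / P = 10,854.3150 / 1,415.8533 = 7.66627 years.

7.666 years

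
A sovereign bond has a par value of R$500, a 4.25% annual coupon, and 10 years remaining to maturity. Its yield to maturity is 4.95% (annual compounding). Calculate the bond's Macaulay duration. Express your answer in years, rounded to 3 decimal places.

8.297 years

Periodic yield y = 0.0495. Discount each cash flow and weight by its year:
  t   CF        PV=CF/(1+0.0495)^t    t·PV
  1        21.25        20.2477        20.2477
  2        21.25        19.2927        38.5855
  3        21.25        18.3828        55.1484
  4        21.25        17.5158        70.0631
  5        21.25        16.6896        83.4482
  6        21.25        15.9025        95.4148
  7        21.25        15.1524       106.0669
  8        21.25        14.4377       115.5020
  9        21.25        13.7568       123.8111
  10      521.25       321.5301     3,215.3010
  Σ                    472.9082     3,923.5885
Price P = Σ PV = 472.9082.
Macaulay duration = Σ(t·PV) / P = 3,923.5885 / 472.9082 = 8.29672 years.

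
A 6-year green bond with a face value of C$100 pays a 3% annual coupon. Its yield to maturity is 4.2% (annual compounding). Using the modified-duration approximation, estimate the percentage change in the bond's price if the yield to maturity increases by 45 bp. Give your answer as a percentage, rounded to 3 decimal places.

-2.403%

Periodic yield y = 0.042. Modified duration first:
  t   CF        PV=CF/(1+0.042)^t    t·PV
  1         3.00         2.8791         2.8791
  2         3.00         2.7630         5.5261
  3         3.00         2.6517         7.9550
  4         3.00         2.5448        10.1791
  5         3.00         2.4422        12.2110
  6       103.00        80.4694       482.8166
  Σ                     93.7502       521.5669
P = 93.7502; D_Mac = 5.56337 yrs; D_mod = 5.56337/(1+0.042) = 5.33913 yrs.
ΔP/P ≈ -D_mod · Δy = -5.33913 × (+0.0045) = -0.024026 = -2.4026%.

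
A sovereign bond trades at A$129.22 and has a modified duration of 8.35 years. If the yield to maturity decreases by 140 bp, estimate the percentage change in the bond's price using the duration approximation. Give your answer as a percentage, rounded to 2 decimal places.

+11.69%

Duration approximation: ΔP/P ≈ -D_mod · Δy = -8.35 × (-0.014) = +0.116900.
As a percentage: +11.6900%.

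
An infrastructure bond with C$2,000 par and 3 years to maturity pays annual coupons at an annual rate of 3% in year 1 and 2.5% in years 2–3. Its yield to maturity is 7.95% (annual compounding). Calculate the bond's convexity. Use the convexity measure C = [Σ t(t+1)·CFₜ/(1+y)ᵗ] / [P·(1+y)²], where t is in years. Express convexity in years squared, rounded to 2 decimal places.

With y = 0.0795:
  t   CF        PV=CF/(1+0.0795)^t    t·PV        t(t+1)·PV
  1        60.00        55.5813        55.5813         111.1626
  2        50.00        42.9067        85.8133         257.4400
  3     2,050.00     1,629.6184     4,888.8552      19,555.4209
  Σ                  1,728.1064     5,030.2498      19,924.0234
P = 1,728.1064.
Convexity = Σ t(t+1)·PV / [P·(1+y)²] = 19,924.0234 / (1,728.1064 × 1.165320) = 9.89376.

9.89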